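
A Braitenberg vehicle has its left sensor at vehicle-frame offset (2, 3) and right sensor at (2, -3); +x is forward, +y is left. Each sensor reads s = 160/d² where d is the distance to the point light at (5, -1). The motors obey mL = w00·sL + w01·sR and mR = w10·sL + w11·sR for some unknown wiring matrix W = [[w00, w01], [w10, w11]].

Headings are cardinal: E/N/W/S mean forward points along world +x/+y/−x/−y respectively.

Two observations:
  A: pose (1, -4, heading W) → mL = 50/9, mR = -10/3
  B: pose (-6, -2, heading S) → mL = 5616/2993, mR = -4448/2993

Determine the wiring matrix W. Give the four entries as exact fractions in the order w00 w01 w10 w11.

obs A: pose=(1,-4,W) → sL=20/9, sR=40/9, mL=50/9, mR=-10/3
obs B: pose=(-6,-2,S) → sL=160/73, sR=32/41, mL=5616/2993, mR=-4448/2993
sensor matrix S = [[20/9, 40/9], [160/73, 32/41]]; det S = -215680/26937
solve [mL_A; mL_B] = S·[w00; w01] and [mR_A; mR_B] = S·[w10; w11]:
  w00 = 1/2, w01 = 1, w10 = -1/2, w11 = -1/2

1/2 1 -1/2 -1/2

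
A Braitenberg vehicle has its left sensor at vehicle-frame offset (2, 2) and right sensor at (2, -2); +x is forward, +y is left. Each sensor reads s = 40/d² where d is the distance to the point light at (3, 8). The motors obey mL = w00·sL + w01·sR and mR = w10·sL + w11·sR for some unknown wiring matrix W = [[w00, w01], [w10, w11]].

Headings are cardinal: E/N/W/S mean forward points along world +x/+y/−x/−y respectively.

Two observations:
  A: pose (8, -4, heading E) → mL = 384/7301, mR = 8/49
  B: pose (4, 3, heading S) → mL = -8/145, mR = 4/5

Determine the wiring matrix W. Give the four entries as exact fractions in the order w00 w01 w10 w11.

1/2 -1/2 0 1

obs A: pose=(8,-4,E) → sL=40/149, sR=8/49, mL=384/7301, mR=8/49
obs B: pose=(4,3,S) → sL=20/29, sR=4/5, mL=-8/145, mR=4/5
sensor matrix S = [[40/149, 8/49], [20/29, 4/5]]; det S = 21632/211729
solve [mL_A; mL_B] = S·[w00; w01] and [mR_A; mR_B] = S·[w10; w11]:
  w00 = 1/2, w01 = -1/2, w10 = 0, w11 = 1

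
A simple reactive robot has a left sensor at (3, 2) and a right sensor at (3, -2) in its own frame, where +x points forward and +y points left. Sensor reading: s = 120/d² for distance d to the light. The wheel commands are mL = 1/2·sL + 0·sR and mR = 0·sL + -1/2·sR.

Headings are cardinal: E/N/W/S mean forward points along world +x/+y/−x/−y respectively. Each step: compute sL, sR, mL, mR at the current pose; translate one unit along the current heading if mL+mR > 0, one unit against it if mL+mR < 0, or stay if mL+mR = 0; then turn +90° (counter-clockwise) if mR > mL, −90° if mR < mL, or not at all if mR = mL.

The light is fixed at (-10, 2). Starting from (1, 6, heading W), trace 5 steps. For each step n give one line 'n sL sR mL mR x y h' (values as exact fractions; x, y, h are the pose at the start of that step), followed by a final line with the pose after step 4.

0 30/17 6/5 15/17 -3/5 1 6 W
1 120/113 120/193 60/113 -60/193 0 6 N
2 60/109 60/89 30/109 -30/89 0 7 E
3 24/25 120/53 12/25 -60/53 -1 7 S
4 30/13 6/5 15/13 -3/5 -1 8 W
final -2 8 N

n=0: pose=(1,6,W); sL=30/17, sR=6/5; mL=15/17, mR=-3/5; mL+mR=24/85 → advance +1; mR−mL=-126/85 → turn -1·90°
n=1: pose=(0,6,N); sL=120/113, sR=120/193; mL=60/113, mR=-60/193; mL+mR=4800/21809 → advance +1; mR−mL=-18360/21809 → turn -1·90°
n=2: pose=(0,7,E); sL=60/109, sR=60/89; mL=30/109, mR=-30/89; mL+mR=-600/9701 → advance -1; mR−mL=-5940/9701 → turn -1·90°
n=3: pose=(-1,7,S); sL=24/25, sR=120/53; mL=12/25, mR=-60/53; mL+mR=-864/1325 → advance -1; mR−mL=-2136/1325 → turn -1·90°
n=4: pose=(-1,8,W); sL=30/13, sR=6/5; mL=15/13, mR=-3/5; mL+mR=36/65 → advance +1; mR−mL=-114/65 → turn -1·90°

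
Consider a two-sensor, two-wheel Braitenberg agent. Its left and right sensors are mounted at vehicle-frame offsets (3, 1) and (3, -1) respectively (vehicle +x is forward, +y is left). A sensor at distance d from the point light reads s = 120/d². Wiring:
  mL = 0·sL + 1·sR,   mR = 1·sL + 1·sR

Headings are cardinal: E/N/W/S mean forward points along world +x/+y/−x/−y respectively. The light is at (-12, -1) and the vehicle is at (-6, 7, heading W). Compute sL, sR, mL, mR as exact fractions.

60/29 4/3 4/3 296/87

left sensor world pos  = (-9, 6); dL² = 58
right sensor world pos = (-9, 8); dR² = 90
sL = 120/58 = 60/29
sR = 120/90 = 4/3
mL = 0·sL + 1·sR = 4/3
mR = 1·sL + 1·sR = 296/87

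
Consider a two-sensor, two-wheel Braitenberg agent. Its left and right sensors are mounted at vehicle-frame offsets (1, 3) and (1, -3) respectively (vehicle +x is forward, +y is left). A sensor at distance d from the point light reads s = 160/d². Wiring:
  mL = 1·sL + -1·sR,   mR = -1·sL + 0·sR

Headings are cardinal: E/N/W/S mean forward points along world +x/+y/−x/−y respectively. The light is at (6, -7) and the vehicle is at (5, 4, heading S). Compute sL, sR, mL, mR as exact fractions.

20/13 40/29 60/377 -20/13

left sensor world pos  = (8, 3); dL² = 104
right sensor world pos = (2, 3); dR² = 116
sL = 160/104 = 20/13
sR = 160/116 = 40/29
mL = 1·sL + -1·sR = 60/377
mR = -1·sL + 0·sR = -20/13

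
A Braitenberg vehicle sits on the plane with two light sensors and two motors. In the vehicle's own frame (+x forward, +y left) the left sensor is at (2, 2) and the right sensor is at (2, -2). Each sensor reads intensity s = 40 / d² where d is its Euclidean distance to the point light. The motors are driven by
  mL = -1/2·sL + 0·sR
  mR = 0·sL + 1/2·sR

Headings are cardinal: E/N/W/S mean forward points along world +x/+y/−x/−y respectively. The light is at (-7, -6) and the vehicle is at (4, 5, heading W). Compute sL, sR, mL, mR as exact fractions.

20/81 4/25 -10/81 2/25

left sensor world pos  = (2, 3); dL² = 162
right sensor world pos = (2, 7); dR² = 250
sL = 40/162 = 20/81
sR = 40/250 = 4/25
mL = -1/2·sL + 0·sR = -10/81
mR = 0·sL + 1/2·sR = 2/25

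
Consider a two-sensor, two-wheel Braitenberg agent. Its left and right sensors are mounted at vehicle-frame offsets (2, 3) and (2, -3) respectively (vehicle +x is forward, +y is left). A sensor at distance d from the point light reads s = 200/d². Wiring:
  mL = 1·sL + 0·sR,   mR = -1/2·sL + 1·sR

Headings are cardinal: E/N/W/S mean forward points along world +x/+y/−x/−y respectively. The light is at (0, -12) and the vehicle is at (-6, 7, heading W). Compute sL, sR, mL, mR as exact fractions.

left sensor world pos  = (-8, 4); dL² = 320
right sensor world pos = (-8, 10); dR² = 548
sL = 200/320 = 5/8
sR = 200/548 = 50/137
mL = 1·sL + 0·sR = 5/8
mR = -1/2·sL + 1·sR = 115/2192

5/8 50/137 5/8 115/2192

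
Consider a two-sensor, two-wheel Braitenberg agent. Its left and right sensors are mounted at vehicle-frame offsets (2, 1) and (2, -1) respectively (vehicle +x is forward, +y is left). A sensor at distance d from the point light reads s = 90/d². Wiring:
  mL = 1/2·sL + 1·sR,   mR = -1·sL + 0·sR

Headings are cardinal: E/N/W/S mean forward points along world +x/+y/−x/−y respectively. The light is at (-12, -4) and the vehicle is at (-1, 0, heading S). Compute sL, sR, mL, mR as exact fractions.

left sensor world pos  = (0, -2); dL² = 148
right sensor world pos = (-2, -2); dR² = 104
sL = 90/148 = 45/74
sR = 90/104 = 45/52
mL = 1/2·sL + 1·sR = 1125/962
mR = -1·sL + 0·sR = -45/74

45/74 45/52 1125/962 -45/74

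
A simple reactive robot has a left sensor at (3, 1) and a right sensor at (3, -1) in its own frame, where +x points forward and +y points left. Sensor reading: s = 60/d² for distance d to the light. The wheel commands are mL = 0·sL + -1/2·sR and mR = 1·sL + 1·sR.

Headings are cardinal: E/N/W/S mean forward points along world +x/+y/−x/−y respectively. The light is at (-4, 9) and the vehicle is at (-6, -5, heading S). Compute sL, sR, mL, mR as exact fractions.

left sensor world pos  = (-5, -8); dL² = 290
right sensor world pos = (-7, -8); dR² = 298
sL = 60/290 = 6/29
sR = 60/298 = 30/149
mL = 0·sL + -1/2·sR = -15/149
mR = 1·sL + 1·sR = 1764/4321

6/29 30/149 -15/149 1764/4321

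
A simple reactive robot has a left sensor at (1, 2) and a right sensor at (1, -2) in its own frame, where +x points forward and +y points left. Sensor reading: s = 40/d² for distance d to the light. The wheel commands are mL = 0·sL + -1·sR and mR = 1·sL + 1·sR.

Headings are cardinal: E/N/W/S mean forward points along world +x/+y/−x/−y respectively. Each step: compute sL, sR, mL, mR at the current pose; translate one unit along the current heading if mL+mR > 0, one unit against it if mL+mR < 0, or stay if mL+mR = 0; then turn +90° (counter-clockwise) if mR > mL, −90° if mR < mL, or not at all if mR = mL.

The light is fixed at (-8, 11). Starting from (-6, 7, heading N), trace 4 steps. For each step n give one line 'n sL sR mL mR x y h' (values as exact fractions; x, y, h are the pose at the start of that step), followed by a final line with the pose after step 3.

n=0: pose=(-6,7,N); sL=40/9, sR=8/5; mL=-8/5, mR=272/45; mL+mR=40/9 → advance +1; mR−mL=344/45 → turn +1·90°
n=1: pose=(-6,8,W); sL=20/13, sR=20; mL=-20, mR=280/13; mL+mR=20/13 → advance +1; mR−mL=540/13 → turn +1·90°
n=2: pose=(-7,8,S); sL=8/5, sR=40/17; mL=-40/17, mR=336/85; mL+mR=8/5 → advance +1; mR−mL=536/85 → turn +1·90°
n=3: pose=(-7,7,E); sL=5, sR=1; mL=-1, mR=6; mL+mR=5 → advance +1; mR−mL=7 → turn +1·90°

0 40/9 8/5 -8/5 272/45 -6 7 N
1 20/13 20 -20 280/13 -6 8 W
2 8/5 40/17 -40/17 336/85 -7 8 S
3 5 1 -1 6 -7 7 E
final -6 7 N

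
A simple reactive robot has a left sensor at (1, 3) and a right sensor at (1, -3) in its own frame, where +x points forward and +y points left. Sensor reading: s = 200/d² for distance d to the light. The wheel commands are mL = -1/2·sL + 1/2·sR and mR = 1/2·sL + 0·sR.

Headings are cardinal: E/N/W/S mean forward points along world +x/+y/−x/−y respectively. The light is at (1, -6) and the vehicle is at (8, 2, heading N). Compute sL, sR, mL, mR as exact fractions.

200/97 200/181 -8400/17557 100/97

left sensor world pos  = (5, 3); dL² = 97
right sensor world pos = (11, 3); dR² = 181
sL = 200/97 = 200/97
sR = 200/181 = 200/181
mL = -1/2·sL + 1/2·sR = -8400/17557
mR = 1/2·sL + 0·sR = 100/97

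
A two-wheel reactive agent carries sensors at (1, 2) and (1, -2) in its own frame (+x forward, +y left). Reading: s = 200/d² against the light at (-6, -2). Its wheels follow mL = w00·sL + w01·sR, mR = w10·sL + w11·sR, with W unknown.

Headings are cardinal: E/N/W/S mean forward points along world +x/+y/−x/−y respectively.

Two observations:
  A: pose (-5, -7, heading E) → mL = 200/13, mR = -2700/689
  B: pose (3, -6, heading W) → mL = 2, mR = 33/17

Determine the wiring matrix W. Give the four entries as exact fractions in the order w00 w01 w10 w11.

1 0 -1/2 1

obs A: pose=(-5,-7,E) → sL=200/13, sR=200/53, mL=200/13, mR=-2700/689
obs B: pose=(3,-6,W) → sL=2, sR=50/17, mL=2, mR=33/17
sensor matrix S = [[200/13, 200/53], [2, 50/17]]; det S = 441600/11713
solve [mL_A; mL_B] = S·[w00; w01] and [mR_A; mR_B] = S·[w10; w11]:
  w00 = 1, w01 = 0, w10 = -1/2, w11 = 1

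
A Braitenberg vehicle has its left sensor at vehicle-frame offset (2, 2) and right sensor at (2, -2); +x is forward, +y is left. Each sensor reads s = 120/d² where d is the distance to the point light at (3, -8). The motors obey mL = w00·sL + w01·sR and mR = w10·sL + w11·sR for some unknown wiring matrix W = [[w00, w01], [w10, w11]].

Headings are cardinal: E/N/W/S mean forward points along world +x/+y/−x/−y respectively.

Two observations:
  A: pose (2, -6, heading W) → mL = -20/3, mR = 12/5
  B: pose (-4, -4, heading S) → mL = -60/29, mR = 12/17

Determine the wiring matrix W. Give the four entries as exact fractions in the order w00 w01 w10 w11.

-1/2 0 0 1/2

obs A: pose=(2,-6,W) → sL=40/3, sR=24/5, mL=-20/3, mR=12/5
obs B: pose=(-4,-4,S) → sL=120/29, sR=24/17, mL=-60/29, mR=12/17
sensor matrix S = [[40/3, 24/5], [120/29, 24/17]]; det S = -512/493
solve [mL_A; mL_B] = S·[w00; w01] and [mR_A; mR_B] = S·[w10; w11]:
  w00 = -1/2, w01 = 0, w10 = 0, w11 = 1/2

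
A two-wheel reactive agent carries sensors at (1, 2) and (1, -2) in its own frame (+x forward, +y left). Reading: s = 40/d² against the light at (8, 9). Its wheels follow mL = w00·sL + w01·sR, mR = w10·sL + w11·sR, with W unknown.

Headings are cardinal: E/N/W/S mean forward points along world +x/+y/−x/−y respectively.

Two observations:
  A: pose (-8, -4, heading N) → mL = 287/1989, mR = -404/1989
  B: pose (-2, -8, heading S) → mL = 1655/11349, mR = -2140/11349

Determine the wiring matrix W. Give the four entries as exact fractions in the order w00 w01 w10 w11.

obs A: pose=(-8,-4,N) → sL=10/117, sR=2/17, mL=287/1989, mR=-404/1989
obs B: pose=(-2,-8,S) → sL=10/97, sR=10/117, mL=1655/11349, mR=-2140/11349
sensor matrix S = [[10/117, 2/17], [10/97, 10/117]]; det S = -108880/22573161
solve [mL_A; mL_B] = S·[w00; w01] and [mR_A; mR_B] = S·[w10; w11]:
  w00 = 1, w01 = 1/2, w10 = -1, w11 = -1

1 1/2 -1 -1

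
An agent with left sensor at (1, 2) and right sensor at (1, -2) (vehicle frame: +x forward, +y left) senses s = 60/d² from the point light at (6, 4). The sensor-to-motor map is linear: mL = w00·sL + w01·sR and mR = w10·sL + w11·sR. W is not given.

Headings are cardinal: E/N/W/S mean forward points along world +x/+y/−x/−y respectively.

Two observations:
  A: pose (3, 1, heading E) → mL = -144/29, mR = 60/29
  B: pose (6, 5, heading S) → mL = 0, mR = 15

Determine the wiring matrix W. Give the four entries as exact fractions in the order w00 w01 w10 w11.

-1/2 1/2 0 1

obs A: pose=(3,1,E) → sL=12, sR=60/29, mL=-144/29, mR=60/29
obs B: pose=(6,5,S) → sL=15, sR=15, mL=0, mR=15
sensor matrix S = [[12, 60/29], [15, 15]]; det S = 4320/29
solve [mL_A; mL_B] = S·[w00; w01] and [mR_A; mR_B] = S·[w10; w11]:
  w00 = -1/2, w01 = 1/2, w10 = 0, w11 = 1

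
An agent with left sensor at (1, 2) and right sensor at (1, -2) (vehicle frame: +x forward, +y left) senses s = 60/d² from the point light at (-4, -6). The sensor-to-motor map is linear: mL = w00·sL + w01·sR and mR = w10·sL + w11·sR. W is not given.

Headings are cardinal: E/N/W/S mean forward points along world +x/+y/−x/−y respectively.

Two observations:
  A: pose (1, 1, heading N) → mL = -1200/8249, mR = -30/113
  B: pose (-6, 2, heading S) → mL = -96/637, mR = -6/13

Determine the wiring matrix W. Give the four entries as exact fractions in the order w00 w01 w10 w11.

obs A: pose=(1,1,N) → sL=60/73, sR=60/113, mL=-1200/8249, mR=-30/113
obs B: pose=(-6,2,S) → sL=60/49, sR=12/13, mL=-96/637, mR=-6/13
sensor matrix S = [[60/73, 60/113], [60/49, 12/13]]; det S = 570240/5254613
solve [mL_A; mL_B] = S·[w00; w01] and [mR_A; mR_B] = S·[w10; w11]:
  w00 = -1/2, w01 = 1/2, w10 = 0, w11 = -1/2

-1/2 1/2 0 -1/2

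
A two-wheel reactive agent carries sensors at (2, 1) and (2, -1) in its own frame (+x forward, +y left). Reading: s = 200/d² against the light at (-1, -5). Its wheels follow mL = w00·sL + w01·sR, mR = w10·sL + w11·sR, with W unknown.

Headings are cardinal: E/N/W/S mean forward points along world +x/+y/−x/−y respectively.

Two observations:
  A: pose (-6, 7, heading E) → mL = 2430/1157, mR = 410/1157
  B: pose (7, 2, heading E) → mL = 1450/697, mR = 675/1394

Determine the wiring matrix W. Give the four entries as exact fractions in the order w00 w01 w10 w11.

1/2 1 1 -1/2

obs A: pose=(-6,7,E) → sL=100/89, sR=20/13, mL=2430/1157, mR=410/1157
obs B: pose=(7,2,E) → sL=50/41, sR=25/17, mL=1450/697, mR=675/1394
sensor matrix S = [[100/89, 20/13], [50/41, 25/17]]; det S = -180500/806429
solve [mL_A; mL_B] = S·[w00; w01] and [mR_A; mR_B] = S·[w10; w11]:
  w00 = 1/2, w01 = 1, w10 = 1, w11 = -1/2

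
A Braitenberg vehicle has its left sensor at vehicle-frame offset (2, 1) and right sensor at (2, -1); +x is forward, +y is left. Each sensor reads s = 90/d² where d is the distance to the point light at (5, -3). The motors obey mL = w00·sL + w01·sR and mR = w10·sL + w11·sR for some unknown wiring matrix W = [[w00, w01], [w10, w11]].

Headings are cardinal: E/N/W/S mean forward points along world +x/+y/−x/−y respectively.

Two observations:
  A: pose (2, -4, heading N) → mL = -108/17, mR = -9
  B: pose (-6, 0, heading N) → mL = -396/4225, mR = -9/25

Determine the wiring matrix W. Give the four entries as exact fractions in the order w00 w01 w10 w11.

obs A: pose=(2,-4,N) → sL=90/17, sR=18, mL=-108/17, mR=-9
obs B: pose=(-6,0,N) → sL=90/169, sR=18/25, mL=-396/4225, mR=-9/25
sensor matrix S = [[90/17, 18], [90/169, 18/25]]; det S = -82944/14365
solve [mL_A; mL_B] = S·[w00; w01] and [mR_A; mR_B] = S·[w10; w11]:
  w00 = 1/2, w01 = -1/2, w10 = 0, w11 = -1/2

1/2 -1/2 0 -1/2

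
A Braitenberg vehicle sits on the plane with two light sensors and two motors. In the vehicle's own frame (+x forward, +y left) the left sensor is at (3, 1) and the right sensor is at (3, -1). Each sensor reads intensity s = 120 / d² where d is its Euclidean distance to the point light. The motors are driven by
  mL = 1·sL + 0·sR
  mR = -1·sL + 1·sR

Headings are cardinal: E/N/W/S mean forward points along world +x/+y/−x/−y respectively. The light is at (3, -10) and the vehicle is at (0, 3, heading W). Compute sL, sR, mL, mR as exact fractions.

2/3 15/29 2/3 -13/87

left sensor world pos  = (-3, 2); dL² = 180
right sensor world pos = (-3, 4); dR² = 232
sL = 120/180 = 2/3
sR = 120/232 = 15/29
mL = 1·sL + 0·sR = 2/3
mR = -1·sL + 1·sR = -13/87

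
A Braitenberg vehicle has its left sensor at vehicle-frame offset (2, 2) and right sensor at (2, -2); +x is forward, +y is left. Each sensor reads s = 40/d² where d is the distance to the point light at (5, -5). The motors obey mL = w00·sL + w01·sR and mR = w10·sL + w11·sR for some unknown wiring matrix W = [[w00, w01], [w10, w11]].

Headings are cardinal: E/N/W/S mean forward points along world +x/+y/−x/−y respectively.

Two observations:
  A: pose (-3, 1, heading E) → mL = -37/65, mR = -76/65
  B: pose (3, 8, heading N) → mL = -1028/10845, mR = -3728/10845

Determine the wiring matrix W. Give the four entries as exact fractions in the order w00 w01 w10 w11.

obs A: pose=(-3,1,E) → sL=2/5, sR=10/13, mL=-37/65, mR=-76/65
obs B: pose=(3,8,N) → sL=40/241, sR=8/45, mL=-1028/10845, mR=-3728/10845
sensor matrix S = [[2/5, 10/13], [40/241, 8/45]]; det S = -39872/704925
solve [mL_A; mL_B] = S·[w00; w01] and [mR_A; mR_B] = S·[w10; w11]:
  w00 = 1/2, w01 = -1, w10 = -1, w11 = -1

1/2 -1 -1 -1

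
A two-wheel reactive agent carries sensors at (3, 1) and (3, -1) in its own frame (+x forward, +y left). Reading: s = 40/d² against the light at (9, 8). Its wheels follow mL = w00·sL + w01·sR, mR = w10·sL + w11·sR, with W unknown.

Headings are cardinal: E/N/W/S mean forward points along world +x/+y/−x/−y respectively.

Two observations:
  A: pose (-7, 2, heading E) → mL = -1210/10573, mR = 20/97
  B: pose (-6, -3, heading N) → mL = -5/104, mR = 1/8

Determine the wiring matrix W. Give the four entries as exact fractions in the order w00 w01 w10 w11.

obs A: pose=(-7,2,E) → sL=20/97, sR=20/109, mL=-1210/10573, mR=20/97
obs B: pose=(-6,-3,N) → sL=1/8, sR=2/13, mL=-5/104, mR=1/8
sensor matrix S = [[20/97, 20/109], [1/8, 2/13]]; det S = 2415/274898
solve [mL_A; mL_B] = S·[w00; w01] and [mR_A; mR_B] = S·[w10; w11]:
  w00 = -1, w01 = 1/2, w10 = 1, w11 = 0

-1 1/2 1 0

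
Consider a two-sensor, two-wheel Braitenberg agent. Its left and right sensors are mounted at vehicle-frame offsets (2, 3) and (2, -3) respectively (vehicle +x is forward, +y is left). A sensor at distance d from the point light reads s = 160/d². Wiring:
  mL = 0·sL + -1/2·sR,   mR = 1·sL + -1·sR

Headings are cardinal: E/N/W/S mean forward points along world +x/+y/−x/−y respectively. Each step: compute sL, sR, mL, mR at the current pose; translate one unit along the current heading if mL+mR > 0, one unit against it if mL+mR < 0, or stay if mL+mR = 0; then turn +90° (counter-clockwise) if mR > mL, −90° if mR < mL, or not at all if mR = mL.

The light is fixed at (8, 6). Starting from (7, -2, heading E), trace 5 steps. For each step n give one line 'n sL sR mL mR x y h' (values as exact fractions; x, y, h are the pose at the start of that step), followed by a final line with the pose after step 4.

n=0: pose=(7,-2,E); sL=80/13, sR=80/61; mL=-40/61, mR=3840/793; mL+mR=3320/793 → advance +1; mR−mL=4360/793 → turn +1·90°
n=1: pose=(8,-2,N); sL=32/9, sR=32/9; mL=-16/9, mR=0; mL+mR=-16/9 → advance -1; mR−mL=16/9 → turn +1·90°
n=2: pose=(8,-3,W); sL=40/37, sR=4; mL=-2, mR=-108/37; mL+mR=-182/37 → advance -1; mR−mL=-34/37 → turn -1·90°
n=3: pose=(9,-3,N); sL=160/53, sR=32/13; mL=-16/13, mR=384/689; mL+mR=-464/689 → advance -1; mR−mL=1232/689 → turn +1·90°
n=4: pose=(9,-4,W); sL=16/17, sR=16/5; mL=-8/5, mR=-192/85; mL+mR=-328/85 → advance -1; mR−mL=-56/85 → turn -1·90°

0 80/13 80/61 -40/61 3840/793 7 -2 E
1 32/9 32/9 -16/9 0 8 -2 N
2 40/37 4 -2 -108/37 8 -3 W
3 160/53 32/13 -16/13 384/689 9 -3 N
4 16/17 16/5 -8/5 -192/85 9 -4 W
final 10 -4 N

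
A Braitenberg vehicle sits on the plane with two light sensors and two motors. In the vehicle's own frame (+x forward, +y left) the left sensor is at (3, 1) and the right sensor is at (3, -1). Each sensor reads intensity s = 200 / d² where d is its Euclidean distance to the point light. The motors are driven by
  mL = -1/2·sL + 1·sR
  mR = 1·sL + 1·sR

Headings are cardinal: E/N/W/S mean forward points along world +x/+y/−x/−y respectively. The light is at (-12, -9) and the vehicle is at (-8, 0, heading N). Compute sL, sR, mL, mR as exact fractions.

left sensor world pos  = (-9, 3); dL² = 153
right sensor world pos = (-7, 3); dR² = 169
sL = 200/153 = 200/153
sR = 200/169 = 200/169
mL = -1/2·sL + 1·sR = 13700/25857
mR = 1·sL + 1·sR = 64400/25857

200/153 200/169 13700/25857 64400/25857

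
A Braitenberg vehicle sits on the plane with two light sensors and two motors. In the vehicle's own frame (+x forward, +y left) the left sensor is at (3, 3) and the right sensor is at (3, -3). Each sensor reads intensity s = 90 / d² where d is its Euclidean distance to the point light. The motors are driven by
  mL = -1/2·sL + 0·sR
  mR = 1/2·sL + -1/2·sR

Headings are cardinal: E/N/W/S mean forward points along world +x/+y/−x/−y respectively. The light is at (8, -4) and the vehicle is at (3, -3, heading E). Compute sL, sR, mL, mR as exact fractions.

9/2 45/4 -9/4 -27/8

left sensor world pos  = (6, 0); dL² = 20
right sensor world pos = (6, -6); dR² = 8
sL = 90/20 = 9/2
sR = 90/8 = 45/4
mL = -1/2·sL + 0·sR = -9/4
mR = 1/2·sL + -1/2·sR = -27/8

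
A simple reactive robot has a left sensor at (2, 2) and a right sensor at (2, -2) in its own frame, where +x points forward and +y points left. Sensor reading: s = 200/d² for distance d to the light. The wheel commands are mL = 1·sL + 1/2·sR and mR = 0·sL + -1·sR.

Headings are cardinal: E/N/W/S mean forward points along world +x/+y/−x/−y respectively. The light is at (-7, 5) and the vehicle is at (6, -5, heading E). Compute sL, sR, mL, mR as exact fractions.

200/289 200/369 102700/106641 -200/369

left sensor world pos  = (8, -3); dL² = 289
right sensor world pos = (8, -7); dR² = 369
sL = 200/289 = 200/289
sR = 200/369 = 200/369
mL = 1·sL + 1/2·sR = 102700/106641
mR = 0·sL + -1·sR = -200/369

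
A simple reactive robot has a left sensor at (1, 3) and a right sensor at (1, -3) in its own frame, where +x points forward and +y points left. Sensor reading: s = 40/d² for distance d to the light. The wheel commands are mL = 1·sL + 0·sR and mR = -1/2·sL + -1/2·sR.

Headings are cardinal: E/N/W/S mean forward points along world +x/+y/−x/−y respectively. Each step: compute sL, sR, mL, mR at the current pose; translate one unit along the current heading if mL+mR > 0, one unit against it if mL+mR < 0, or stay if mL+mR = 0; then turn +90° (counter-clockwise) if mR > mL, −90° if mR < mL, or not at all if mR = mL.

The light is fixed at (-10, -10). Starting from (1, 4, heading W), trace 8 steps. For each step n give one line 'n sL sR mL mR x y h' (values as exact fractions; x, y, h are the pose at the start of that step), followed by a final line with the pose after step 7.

n=0: pose=(1,4,W); sL=40/221, sR=40/389; mL=40/221, mR=-12200/85969; mL+mR=3360/85969 → advance +1; mR−mL=-27760/85969 → turn -1·90°
n=1: pose=(0,4,N); sL=20/137, sR=20/197; mL=20/137, mR=-3340/26989; mL+mR=600/26989 → advance +1; mR−mL=-7280/26989 → turn -1·90°
n=2: pose=(0,5,E); sL=8/89, sR=8/53; mL=8/89, mR=-568/4717; mL+mR=-144/4717 → advance -1; mR−mL=-992/4717 → turn -1·90°
n=3: pose=(-1,5,S); sL=2/17, sR=5/29; mL=2/17, mR=-143/986; mL+mR=-27/986 → advance -1; mR−mL=-259/986 → turn -1·90°
n=4: pose=(-1,6,W); sL=40/233, sR=8/85; mL=40/233, mR=-2632/19805; mL+mR=768/19805 → advance +1; mR−mL=-6032/19805 → turn -1·90°
n=5: pose=(-2,6,N); sL=20/157, sR=4/41; mL=20/157, mR=-724/6437; mL+mR=96/6437 → advance +1; mR−mL=-1544/6437 → turn -1·90°
n=6: pose=(-2,7,E); sL=40/481, sR=40/277; mL=40/481, mR=-15160/133237; mL+mR=-4080/133237 → advance -1; mR−mL=-26240/133237 → turn -1·90°
n=7: pose=(-3,7,S); sL=10/89, sR=5/34; mL=10/89, mR=-785/6052; mL+mR=-105/6052 → advance -1; mR−mL=-1465/6052 → turn -1·90°

0 40/221 40/389 40/221 -12200/85969 1 4 W
1 20/137 20/197 20/137 -3340/26989 0 4 N
2 8/89 8/53 8/89 -568/4717 0 5 E
3 2/17 5/29 2/17 -143/986 -1 5 S
4 40/233 8/85 40/233 -2632/19805 -1 6 W
5 20/157 4/41 20/157 -724/6437 -2 6 N
6 40/481 40/277 40/481 -15160/133237 -2 7 E
7 10/89 5/34 10/89 -785/6052 -3 7 S
final -3 8 W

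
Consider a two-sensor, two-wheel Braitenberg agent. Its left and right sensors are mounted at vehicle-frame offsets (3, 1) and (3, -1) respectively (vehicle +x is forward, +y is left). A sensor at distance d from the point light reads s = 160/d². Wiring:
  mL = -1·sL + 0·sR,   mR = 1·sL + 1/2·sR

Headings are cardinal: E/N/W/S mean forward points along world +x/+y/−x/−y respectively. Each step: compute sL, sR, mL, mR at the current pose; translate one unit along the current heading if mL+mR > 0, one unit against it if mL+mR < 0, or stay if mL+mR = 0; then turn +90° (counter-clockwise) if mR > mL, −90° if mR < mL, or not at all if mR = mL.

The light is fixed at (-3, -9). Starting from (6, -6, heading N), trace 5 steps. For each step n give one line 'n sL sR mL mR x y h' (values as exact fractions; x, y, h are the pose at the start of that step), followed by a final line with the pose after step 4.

n=0: pose=(6,-6,N); sL=8/5, sR=20/17; mL=-8/5, mR=186/85; mL+mR=10/17 → advance +1; mR−mL=322/85 → turn +1·90°
n=1: pose=(6,-5,W); sL=32/9, sR=160/61; mL=-32/9, mR=2672/549; mL+mR=80/61 → advance +1; mR−mL=4624/549 → turn +1·90°
n=2: pose=(5,-5,S); sL=80/41, sR=16/5; mL=-80/41, mR=728/205; mL+mR=8/5 → advance +1; mR−mL=1128/205 → turn +1·90°
n=3: pose=(5,-6,E); sL=160/137, sR=32/25; mL=-160/137, mR=6192/3425; mL+mR=16/25 → advance +1; mR−mL=10192/3425 → turn +1·90°
n=4: pose=(6,-6,N); sL=8/5, sR=20/17; mL=-8/5, mR=186/85; mL+mR=10/17 → advance +1; mR−mL=322/85 → turn +1·90°

0 8/5 20/17 -8/5 186/85 6 -6 N
1 32/9 160/61 -32/9 2672/549 6 -5 W
2 80/41 16/5 -80/41 728/205 5 -5 S
3 160/137 32/25 -160/137 6192/3425 5 -6 E
4 8/5 20/17 -8/5 186/85 6 -6 N
final 6 -5 W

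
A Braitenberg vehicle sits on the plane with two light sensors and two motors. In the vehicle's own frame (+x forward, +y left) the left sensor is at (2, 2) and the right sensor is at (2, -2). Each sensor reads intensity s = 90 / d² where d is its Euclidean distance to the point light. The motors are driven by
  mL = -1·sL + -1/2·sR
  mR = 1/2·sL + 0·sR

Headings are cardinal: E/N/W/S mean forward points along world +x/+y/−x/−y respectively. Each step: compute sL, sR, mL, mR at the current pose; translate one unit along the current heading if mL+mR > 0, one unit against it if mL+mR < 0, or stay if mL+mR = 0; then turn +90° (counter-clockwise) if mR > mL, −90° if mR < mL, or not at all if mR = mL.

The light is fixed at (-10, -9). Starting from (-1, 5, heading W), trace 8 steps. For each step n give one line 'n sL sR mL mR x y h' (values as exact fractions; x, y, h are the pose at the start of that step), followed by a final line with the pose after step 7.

n=0: pose=(-1,5,W); sL=90/193, sR=18/61; mL=-7227/11773, mR=45/193; mL+mR=-4482/11773 → advance -1; mR−mL=9972/11773 → turn +1·90°
n=1: pose=(0,5,S); sL=5/16, sR=45/104; mL=-55/104, mR=5/32; mL+mR=-155/416 → advance -1; mR−mL=285/416 → turn +1·90°
n=2: pose=(0,6,E); sL=90/433, sR=90/313; mL=-47655/135529, mR=45/433; mL+mR=-33570/135529 → advance -1; mR−mL=61740/135529 → turn +1·90°
n=3: pose=(-1,6,N); sL=45/169, sR=9/41; mL=-5211/13858, mR=45/338; mL+mR=-1683/6929 → advance -1; mR−mL=3528/6929 → turn +1·90°
n=4: pose=(-1,5,W); sL=90/193, sR=18/61; mL=-7227/11773, mR=45/193; mL+mR=-4482/11773 → advance -1; mR−mL=9972/11773 → turn +1·90°
n=5: pose=(0,5,S); sL=5/16, sR=45/104; mL=-55/104, mR=5/32; mL+mR=-155/416 → advance -1; mR−mL=285/416 → turn +1·90°
n=6: pose=(0,6,E); sL=90/433, sR=90/313; mL=-47655/135529, mR=45/433; mL+mR=-33570/135529 → advance -1; mR−mL=61740/135529 → turn +1·90°
n=7: pose=(-1,6,N); sL=45/169, sR=9/41; mL=-5211/13858, mR=45/338; mL+mR=-1683/6929 → advance -1; mR−mL=3528/6929 → turn +1·90°

0 90/193 18/61 -7227/11773 45/193 -1 5 W
1 5/16 45/104 -55/104 5/32 0 5 S
2 90/433 90/313 -47655/135529 45/433 0 6 E
3 45/169 9/41 -5211/13858 45/338 -1 6 N
4 90/193 18/61 -7227/11773 45/193 -1 5 W
5 5/16 45/104 -55/104 5/32 0 5 S
6 90/433 90/313 -47655/135529 45/433 0 6 E
7 45/169 9/41 -5211/13858 45/338 -1 6 N
final -1 5 W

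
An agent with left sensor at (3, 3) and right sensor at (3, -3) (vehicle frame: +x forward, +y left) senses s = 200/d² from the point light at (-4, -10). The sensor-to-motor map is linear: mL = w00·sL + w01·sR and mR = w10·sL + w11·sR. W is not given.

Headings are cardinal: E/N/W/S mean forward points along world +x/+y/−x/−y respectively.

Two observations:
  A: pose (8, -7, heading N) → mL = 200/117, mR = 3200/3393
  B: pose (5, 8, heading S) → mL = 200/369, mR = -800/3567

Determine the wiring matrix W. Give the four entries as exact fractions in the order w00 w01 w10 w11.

1 0 1 -1

obs A: pose=(8,-7,N) → sL=200/117, sR=200/261, mL=200/117, mR=3200/3393
obs B: pose=(5,8,S) → sL=200/369, sR=200/261, mL=200/369, mR=-800/3567
sensor matrix S = [[200/117, 200/261], [200/369, 200/261]]; det S = 1120000/1252017
solve [mL_A; mL_B] = S·[w00; w01] and [mR_A; mR_B] = S·[w10; w11]:
  w00 = 1, w01 = 0, w10 = 1, w11 = -1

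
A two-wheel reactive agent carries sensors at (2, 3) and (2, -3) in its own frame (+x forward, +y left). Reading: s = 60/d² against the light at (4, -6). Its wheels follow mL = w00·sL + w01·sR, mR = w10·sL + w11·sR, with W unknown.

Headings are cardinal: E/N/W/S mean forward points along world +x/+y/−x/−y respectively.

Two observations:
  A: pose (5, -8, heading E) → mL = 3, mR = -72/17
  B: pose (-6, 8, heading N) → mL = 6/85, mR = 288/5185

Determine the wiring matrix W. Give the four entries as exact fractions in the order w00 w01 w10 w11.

obs A: pose=(5,-8,E) → sL=6, sR=30/17, mL=3, mR=-72/17
obs B: pose=(-6,8,N) → sL=12/85, sR=12/61, mL=6/85, mR=288/5185
sensor matrix S = [[6, 30/17], [12/85, 12/61]]; det S = 16416/17629
solve [mL_A; mL_B] = S·[w00; w01] and [mR_A; mR_B] = S·[w10; w11]:
  w00 = 1/2, w01 = 0, w10 = -1, w11 = 1

1/2 0 -1 1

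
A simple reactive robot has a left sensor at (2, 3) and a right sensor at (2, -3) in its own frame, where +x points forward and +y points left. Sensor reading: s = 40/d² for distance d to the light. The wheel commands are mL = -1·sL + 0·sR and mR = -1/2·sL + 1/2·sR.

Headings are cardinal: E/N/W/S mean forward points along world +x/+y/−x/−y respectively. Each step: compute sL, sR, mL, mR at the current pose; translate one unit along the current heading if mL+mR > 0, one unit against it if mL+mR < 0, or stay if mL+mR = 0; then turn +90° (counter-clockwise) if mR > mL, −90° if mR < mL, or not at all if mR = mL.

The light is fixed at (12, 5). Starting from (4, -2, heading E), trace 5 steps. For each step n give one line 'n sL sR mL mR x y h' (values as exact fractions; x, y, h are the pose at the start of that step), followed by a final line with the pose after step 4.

n=0: pose=(4,-2,E); sL=10/13, sR=5/17; mL=-10/13, mR=-105/442; mL+mR=-445/442 → advance -1; mR−mL=235/442 → turn +1·90°
n=1: pose=(3,-2,N); sL=40/169, sR=40/61; mL=-40/169, mR=2160/10309; mL+mR=-280/10309 → advance -1; mR−mL=4600/10309 → turn +1·90°
n=2: pose=(3,-3,W); sL=20/121, sR=20/73; mL=-20/121, mR=480/8833; mL+mR=-980/8833 → advance -1; mR−mL=1940/8833 → turn +1·90°
n=3: pose=(4,-3,S); sL=8/25, sR=40/221; mL=-8/25, mR=-384/5525; mL+mR=-2152/5525 → advance -1; mR−mL=1384/5525 → turn +1·90°
n=4: pose=(4,-2,E); sL=10/13, sR=5/17; mL=-10/13, mR=-105/442; mL+mR=-445/442 → advance -1; mR−mL=235/442 → turn +1·90°

0 10/13 5/17 -10/13 -105/442 4 -2 E
1 40/169 40/61 -40/169 2160/10309 3 -2 N
2 20/121 20/73 -20/121 480/8833 3 -3 W
3 8/25 40/221 -8/25 -384/5525 4 -3 S
4 10/13 5/17 -10/13 -105/442 4 -2 E
final 3 -2 N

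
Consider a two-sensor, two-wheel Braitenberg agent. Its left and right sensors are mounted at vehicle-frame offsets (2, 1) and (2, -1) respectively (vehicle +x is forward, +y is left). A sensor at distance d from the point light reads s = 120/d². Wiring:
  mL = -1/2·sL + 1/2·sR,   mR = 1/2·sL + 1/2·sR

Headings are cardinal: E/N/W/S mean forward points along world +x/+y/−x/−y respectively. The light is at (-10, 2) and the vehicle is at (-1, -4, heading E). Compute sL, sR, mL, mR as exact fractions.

60/73 12/17 -72/1241 948/1241

left sensor world pos  = (1, -3); dL² = 146
right sensor world pos = (1, -5); dR² = 170
sL = 120/146 = 60/73
sR = 120/170 = 12/17
mL = -1/2·sL + 1/2·sR = -72/1241
mR = 1/2·sL + 1/2·sR = 948/1241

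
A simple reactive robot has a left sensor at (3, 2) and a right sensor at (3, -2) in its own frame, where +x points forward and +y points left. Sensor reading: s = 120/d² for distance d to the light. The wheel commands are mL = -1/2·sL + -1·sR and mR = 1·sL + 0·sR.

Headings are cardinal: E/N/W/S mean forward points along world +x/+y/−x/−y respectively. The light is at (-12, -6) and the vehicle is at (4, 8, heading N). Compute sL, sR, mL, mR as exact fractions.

left sensor world pos  = (2, 11); dL² = 485
right sensor world pos = (6, 11); dR² = 613
sL = 120/485 = 24/97
sR = 120/613 = 120/613
mL = -1/2·sL + -1·sR = -18996/59461
mR = 1·sL + 0·sR = 24/97

24/97 120/613 -18996/59461 24/97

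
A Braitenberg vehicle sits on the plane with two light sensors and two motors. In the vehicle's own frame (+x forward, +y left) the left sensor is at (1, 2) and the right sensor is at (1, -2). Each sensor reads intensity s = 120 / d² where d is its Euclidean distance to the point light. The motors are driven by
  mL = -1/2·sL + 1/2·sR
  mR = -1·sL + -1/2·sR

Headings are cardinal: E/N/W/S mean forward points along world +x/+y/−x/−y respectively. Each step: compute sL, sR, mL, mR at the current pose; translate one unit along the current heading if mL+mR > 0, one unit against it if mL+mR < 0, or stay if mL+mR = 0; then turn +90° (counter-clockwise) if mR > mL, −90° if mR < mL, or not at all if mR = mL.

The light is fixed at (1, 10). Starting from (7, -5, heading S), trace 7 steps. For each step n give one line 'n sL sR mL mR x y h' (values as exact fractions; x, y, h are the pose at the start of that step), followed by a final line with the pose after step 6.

0 3/8 15/34 9/272 -81/136 7 -5 S
1 120/281 120/169 6720/47489 -37140/47489 7 -4 W
2 60/97 12/25 -168/2425 -2082/2425 8 -4 N
3 120/233 120/353 -7200/82249 -56340/82249 8 -5 E
4 3/8 15/34 9/272 -81/136 7 -5 S
5 120/281 120/169 6720/47489 -37140/47489 7 -4 W
6 60/97 12/25 -168/2425 -2082/2425 8 -4 N
final 8 -5 E

n=0: pose=(7,-5,S); sL=3/8, sR=15/34; mL=9/272, mR=-81/136; mL+mR=-9/16 → advance -1; mR−mL=-171/272 → turn -1·90°
n=1: pose=(7,-4,W); sL=120/281, sR=120/169; mL=6720/47489, mR=-37140/47489; mL+mR=-180/281 → advance -1; mR−mL=-43860/47489 → turn -1·90°
n=2: pose=(8,-4,N); sL=60/97, sR=12/25; mL=-168/2425, mR=-2082/2425; mL+mR=-90/97 → advance -1; mR−mL=-1914/2425 → turn -1·90°
n=3: pose=(8,-5,E); sL=120/233, sR=120/353; mL=-7200/82249, mR=-56340/82249; mL+mR=-180/233 → advance -1; mR−mL=-49140/82249 → turn -1·90°
n=4: pose=(7,-5,S); sL=3/8, sR=15/34; mL=9/272, mR=-81/136; mL+mR=-9/16 → advance -1; mR−mL=-171/272 → turn -1·90°
n=5: pose=(7,-4,W); sL=120/281, sR=120/169; mL=6720/47489, mR=-37140/47489; mL+mR=-180/281 → advance -1; mR−mL=-43860/47489 → turn -1·90°
n=6: pose=(8,-4,N); sL=60/97, sR=12/25; mL=-168/2425, mR=-2082/2425; mL+mR=-90/97 → advance -1; mR−mL=-1914/2425 → turn -1·90°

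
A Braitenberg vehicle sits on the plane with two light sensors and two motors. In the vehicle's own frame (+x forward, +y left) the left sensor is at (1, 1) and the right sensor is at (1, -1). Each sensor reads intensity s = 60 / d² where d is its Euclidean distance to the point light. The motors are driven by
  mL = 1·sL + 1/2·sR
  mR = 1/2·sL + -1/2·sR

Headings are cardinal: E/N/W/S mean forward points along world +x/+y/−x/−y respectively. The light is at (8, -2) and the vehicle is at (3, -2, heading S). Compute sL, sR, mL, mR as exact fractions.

left sensor world pos  = (4, -3); dL² = 17
right sensor world pos = (2, -3); dR² = 37
sL = 60/17 = 60/17
sR = 60/37 = 60/37
mL = 1·sL + 1/2·sR = 2730/629
mR = 1/2·sL + -1/2·sR = 600/629

60/17 60/37 2730/629 600/629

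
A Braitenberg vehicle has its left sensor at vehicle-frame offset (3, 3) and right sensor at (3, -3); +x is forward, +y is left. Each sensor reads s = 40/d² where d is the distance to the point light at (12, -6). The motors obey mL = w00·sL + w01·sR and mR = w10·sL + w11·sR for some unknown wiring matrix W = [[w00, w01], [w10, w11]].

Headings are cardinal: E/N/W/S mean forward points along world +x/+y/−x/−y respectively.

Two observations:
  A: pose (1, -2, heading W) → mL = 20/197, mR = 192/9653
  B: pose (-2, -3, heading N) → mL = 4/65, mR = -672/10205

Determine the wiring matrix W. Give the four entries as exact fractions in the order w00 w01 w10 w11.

obs A: pose=(1,-2,W) → sL=40/197, sR=8/49, mL=20/197, mR=192/9653
obs B: pose=(-2,-3,N) → sL=8/65, sR=40/157, mL=4/65, mR=-672/10205
sensor matrix S = [[40/197, 8/49], [8/65, 40/157]]; det S = 3116544/98508865
solve [mL_A; mL_B] = S·[w00; w01] and [mR_A; mR_B] = S·[w10; w11]:
  w00 = 1/2, w01 = 0, w10 = 1/2, w11 = -1/2

1/2 0 1/2 -1/2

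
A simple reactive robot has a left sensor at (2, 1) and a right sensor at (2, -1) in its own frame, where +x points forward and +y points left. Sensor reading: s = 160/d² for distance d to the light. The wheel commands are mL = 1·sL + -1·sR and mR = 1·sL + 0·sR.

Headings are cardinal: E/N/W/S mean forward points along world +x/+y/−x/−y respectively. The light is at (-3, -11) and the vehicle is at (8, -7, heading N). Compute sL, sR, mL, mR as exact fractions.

left sensor world pos  = (7, -5); dL² = 136
right sensor world pos = (9, -5); dR² = 180
sL = 160/136 = 20/17
sR = 160/180 = 8/9
mL = 1·sL + -1·sR = 44/153
mR = 1·sL + 0·sR = 20/17

20/17 8/9 44/153 20/17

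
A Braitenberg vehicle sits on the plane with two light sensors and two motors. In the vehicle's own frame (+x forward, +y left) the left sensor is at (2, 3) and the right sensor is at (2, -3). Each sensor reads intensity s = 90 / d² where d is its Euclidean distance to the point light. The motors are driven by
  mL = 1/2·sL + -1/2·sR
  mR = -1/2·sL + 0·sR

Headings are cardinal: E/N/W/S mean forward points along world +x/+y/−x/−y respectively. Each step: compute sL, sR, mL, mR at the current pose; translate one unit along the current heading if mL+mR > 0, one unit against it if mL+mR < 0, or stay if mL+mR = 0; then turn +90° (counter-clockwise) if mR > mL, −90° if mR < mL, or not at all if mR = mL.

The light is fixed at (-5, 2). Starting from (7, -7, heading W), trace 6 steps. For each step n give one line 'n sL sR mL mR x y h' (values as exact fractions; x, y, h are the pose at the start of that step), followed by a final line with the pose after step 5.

0 45/122 45/68 -1215/8296 -45/244 7 -7 W
1 90/149 18/61 1404/9089 -45/149 8 -7 N
2 45/137 45/197 1350/26989 -45/274 8 -8 E
3 10/41 2/5 -16/205 -5/41 7 -8 S
4 45/122 45/68 -1215/8296 -45/244 7 -7 W
5 90/149 18/61 1404/9089 -45/149 8 -7 N
final 8 -8 E

n=0: pose=(7,-7,W); sL=45/122, sR=45/68; mL=-1215/8296, mR=-45/244; mL+mR=-45/136 → advance -1; mR−mL=-315/8296 → turn -1·90°
n=1: pose=(8,-7,N); sL=90/149, sR=18/61; mL=1404/9089, mR=-45/149; mL+mR=-9/61 → advance -1; mR−mL=-4149/9089 → turn -1·90°
n=2: pose=(8,-8,E); sL=45/137, sR=45/197; mL=1350/26989, mR=-45/274; mL+mR=-45/394 → advance -1; mR−mL=-11565/53978 → turn -1·90°
n=3: pose=(7,-8,S); sL=10/41, sR=2/5; mL=-16/205, mR=-5/41; mL+mR=-1/5 → advance -1; mR−mL=-9/205 → turn -1·90°
n=4: pose=(7,-7,W); sL=45/122, sR=45/68; mL=-1215/8296, mR=-45/244; mL+mR=-45/136 → advance -1; mR−mL=-315/8296 → turn -1·90°
n=5: pose=(8,-7,N); sL=90/149, sR=18/61; mL=1404/9089, mR=-45/149; mL+mR=-9/61 → advance -1; mR−mL=-4149/9089 → turn -1·90°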